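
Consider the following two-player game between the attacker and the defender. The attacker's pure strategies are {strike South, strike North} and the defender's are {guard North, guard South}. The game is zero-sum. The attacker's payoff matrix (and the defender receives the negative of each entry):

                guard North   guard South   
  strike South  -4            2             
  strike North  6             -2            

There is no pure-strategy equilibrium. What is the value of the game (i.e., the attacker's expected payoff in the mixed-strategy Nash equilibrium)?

For the attacker to be willing to mix, the attacker must be indifferent between strike South and strike North, which pins down the defender's mix.
  the attacker's payoff from strike South: q·(-4) + (1−q)·2 = -6q + 2
  the attacker's payoff from strike North: q·6 + (1−q)·(-2) = 8q - 2
  -6q + 2 = 8q - 2  ⇒  -14q = -4  ⇒  q = 2/7.
The value is the attacker's expected payoff against this mix (using strike South): (2/7)·(-4) + (5/7)·2 = 2/7.

v = 2/7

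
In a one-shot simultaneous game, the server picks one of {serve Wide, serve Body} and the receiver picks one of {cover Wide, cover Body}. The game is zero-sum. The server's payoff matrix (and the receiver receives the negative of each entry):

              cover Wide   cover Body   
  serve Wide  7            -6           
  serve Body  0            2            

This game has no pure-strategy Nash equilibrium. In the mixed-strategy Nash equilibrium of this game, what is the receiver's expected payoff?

The receiver's indifference between cover Wide and cover Body determines the server's mixing probability p:
  the receiver's payoff from cover Wide: p·(-7) + (1−p)·0 = -7p
  the receiver's payoff from cover Body: p·6 + (1−p)·(-2) = 8p - 2
  -7p = 8p - 2  ⇒  -15p = -2  ⇒  p = 2/15.
At equilibrium the receiver is indifferent across columns, so the receiver's payoff equals the payoff from cover Wide: (2/15)·(-7) + (13/15)·0 = -14/15.

-14/15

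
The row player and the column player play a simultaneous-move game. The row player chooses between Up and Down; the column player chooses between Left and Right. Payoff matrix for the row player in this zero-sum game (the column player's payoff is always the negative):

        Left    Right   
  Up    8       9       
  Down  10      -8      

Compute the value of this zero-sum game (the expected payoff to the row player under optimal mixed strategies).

v = 154/19

The column player's mix must leave the row player indifferent between Up and Down.
  the row player's expected payoff from Up: q·8 + (1−q)·9 = -q + 9
  the row player's expected payoff from Down: q·10 + (1−q)·(-8) = 18q - 8
  -q + 9 = 18q - 8  ⇒  -19q = -17  ⇒  q = 17/19.
The value is the row player's expected payoff against this mix (using Up): (17/19)·8 + (2/19)·9 = 154/19.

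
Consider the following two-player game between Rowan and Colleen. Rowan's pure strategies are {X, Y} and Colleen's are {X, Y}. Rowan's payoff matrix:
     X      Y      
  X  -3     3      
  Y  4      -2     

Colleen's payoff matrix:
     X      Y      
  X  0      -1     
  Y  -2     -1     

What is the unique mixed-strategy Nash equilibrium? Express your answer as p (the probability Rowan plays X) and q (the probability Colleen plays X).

p = 1/2, q = 5/12

Colleen's indifference between X and Y determines Rowan's mixing probability p:
  Colleen's payoff from X: p·0 + (1−p)·(-2) = 2p - 2
  Colleen's payoff from Y: p·(-1) + (1−p)·(-1) = -1
  2p - 2 = -1  ⇒  2p = 1  ⇒  p = 1/2.
Set Rowan's expected payoff from X equal to that from Y:
  Rowan's expected payoff from X: q·(-3) + (1−q)·3 = -6q + 3
  Rowan's expected payoff from Y: q·4 + (1−q)·(-2) = 6q - 2
  -6q + 3 = 6q - 2  ⇒  -12q = -5  ⇒  q = 5/12.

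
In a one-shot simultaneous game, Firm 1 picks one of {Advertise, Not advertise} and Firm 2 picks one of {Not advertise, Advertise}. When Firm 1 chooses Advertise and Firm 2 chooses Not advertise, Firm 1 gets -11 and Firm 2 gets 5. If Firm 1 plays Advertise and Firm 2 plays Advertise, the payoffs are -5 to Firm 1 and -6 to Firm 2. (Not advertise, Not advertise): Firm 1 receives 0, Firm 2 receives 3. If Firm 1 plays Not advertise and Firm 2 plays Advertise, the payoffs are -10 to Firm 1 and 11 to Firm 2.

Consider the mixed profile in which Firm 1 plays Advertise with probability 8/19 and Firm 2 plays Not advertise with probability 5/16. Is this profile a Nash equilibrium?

Yes

Check Firm 2's indifference given Firm 1's mix p = 8/19:
  payoff from Not advertise = 73/19; payoff from Advertise = 73/19 — equal.
Check Firm 1's indifference given Firm 2's mix q = 5/16:
  payoff from Advertise = -55/8; payoff from Not advertise = -55/8 — equal.
Both players are indifferent, so neither can profitably deviate.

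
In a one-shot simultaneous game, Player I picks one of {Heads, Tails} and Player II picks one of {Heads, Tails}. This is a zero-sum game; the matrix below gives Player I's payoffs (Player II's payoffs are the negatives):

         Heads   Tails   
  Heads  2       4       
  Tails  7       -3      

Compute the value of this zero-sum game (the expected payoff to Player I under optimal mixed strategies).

In a mixed equilibrium Player I is indifferent between Heads and Tails; this condition fixes q.
  Player I's payoff from Heads: q·2 + (1−q)·4 = -2q + 4
  Player I's payoff from Tails: q·7 + (1−q)·(-3) = 10q - 3
  -2q + 4 = 10q - 3  ⇒  -12q = -7  ⇒  q = 7/12.
The value is Player I's expected payoff against this mix (using Heads): (7/12)·2 + (5/12)·4 = 17/6.

v = 17/6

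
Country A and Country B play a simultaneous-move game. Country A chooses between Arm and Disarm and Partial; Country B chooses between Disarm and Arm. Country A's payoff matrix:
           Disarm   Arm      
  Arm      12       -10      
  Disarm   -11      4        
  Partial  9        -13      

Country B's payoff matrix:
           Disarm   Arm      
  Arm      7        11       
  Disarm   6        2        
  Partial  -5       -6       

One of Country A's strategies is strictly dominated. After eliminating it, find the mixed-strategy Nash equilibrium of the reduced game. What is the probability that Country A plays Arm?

p = 1/2

Country A's strategy Partial is strictly dominated by Arm: 12 > 9 and -10 > -13. Eliminate Partial.
Country B's indifference between Disarm and Arm determines Country A's mixing probability p:
  Country B's payoff to Disarm: p·7 + (1−p)·6 = p + 6
  Country B's payoff to Arm: p·11 + (1−p)·2 = 9p + 2
  p + 6 = 9p + 2  ⇒  -8p = -4  ⇒  p = 1/2.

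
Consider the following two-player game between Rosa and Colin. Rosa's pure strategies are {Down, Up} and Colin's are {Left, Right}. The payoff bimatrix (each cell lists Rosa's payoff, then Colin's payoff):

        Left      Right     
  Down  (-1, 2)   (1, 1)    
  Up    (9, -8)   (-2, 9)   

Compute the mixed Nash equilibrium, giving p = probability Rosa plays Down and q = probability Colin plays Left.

Rosa's mix must leave Colin indifferent between Left and Right.
  Colin's payoff to Left: p·2 + (1−p)·(-8) = 10p - 8
  Colin's payoff to Right: p·1 + (1−p)·9 = -8p + 9
  10p - 8 = -8p + 9  ⇒  18p = 17  ⇒  p = 17/18.
In a mixed equilibrium Rosa is indifferent between Down and Up; this condition fixes q.
  Rosa's payoff to Down: q·(-1) + (1−q)·1 = -2q + 1
  Rosa's payoff to Up: q·9 + (1−q)·(-2) = 11q - 2
  -2q + 1 = 11q - 2  ⇒  -13q = -3  ⇒  q = 3/13.

p = 17/18, q = 3/13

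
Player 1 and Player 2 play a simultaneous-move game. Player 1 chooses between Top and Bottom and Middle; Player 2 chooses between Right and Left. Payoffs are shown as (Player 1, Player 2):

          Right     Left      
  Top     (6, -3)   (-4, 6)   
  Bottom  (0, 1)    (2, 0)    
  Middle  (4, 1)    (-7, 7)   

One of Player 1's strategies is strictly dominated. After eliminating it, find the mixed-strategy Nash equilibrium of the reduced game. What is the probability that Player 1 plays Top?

p = 1/10

Player 1's strategy Middle is strictly dominated by Top: 6 > 4 and -4 > -7. Eliminate Middle.
In a mixed equilibrium Player 2 is indifferent between Right and Left; this condition fixes p.
  Player 2's payoff to Right: p·(-3) + (1−p)·1 = -4p + 1
  Player 2's payoff to Left: p·6 + (1−p)·0 = 6p
  -4p + 1 = 6p  ⇒  -10p = -1  ⇒  p = 1/10.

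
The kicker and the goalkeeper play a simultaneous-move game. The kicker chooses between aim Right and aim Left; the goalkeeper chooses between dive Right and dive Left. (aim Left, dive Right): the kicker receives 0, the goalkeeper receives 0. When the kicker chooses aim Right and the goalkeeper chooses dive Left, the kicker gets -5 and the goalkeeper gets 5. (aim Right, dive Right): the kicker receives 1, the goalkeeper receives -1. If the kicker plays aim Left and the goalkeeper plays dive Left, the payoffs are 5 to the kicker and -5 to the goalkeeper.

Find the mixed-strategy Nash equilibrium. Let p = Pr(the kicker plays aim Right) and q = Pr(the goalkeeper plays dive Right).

Set the goalkeeper's expected payoff from dive Right equal to that from dive Left:
  the goalkeeper's payoff to dive Right: p·(-1) + (1−p)·0 = -p
  the goalkeeper's payoff to dive Left: p·5 + (1−p)·(-5) = 10p - 5
  -p = 10p - 5  ⇒  -11p = -5  ⇒  p = 5/11.
Set the kicker's expected payoff from aim Right equal to that from aim Left:
  the kicker's expected payoff from aim Right: q·1 + (1−q)·(-5) = 6q - 5
  the kicker's expected payoff from aim Left: q·0 + (1−q)·5 = -5q + 5
  6q - 5 = -5q + 5  ⇒  11q = 10  ⇒  q = 10/11.

p = 5/11, q = 10/11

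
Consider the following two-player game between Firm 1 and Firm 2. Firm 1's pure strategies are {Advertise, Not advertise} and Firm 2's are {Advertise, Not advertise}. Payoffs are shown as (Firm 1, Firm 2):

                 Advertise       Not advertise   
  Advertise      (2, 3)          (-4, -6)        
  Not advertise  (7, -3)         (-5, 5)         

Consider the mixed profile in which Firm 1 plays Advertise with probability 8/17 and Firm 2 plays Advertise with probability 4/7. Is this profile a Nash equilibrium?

Given Firm 2's mix q = 4/7, Firm 1's payoff from Advertise is -4/7 but from Not advertise is 13/7. Firm 1 strictly prefers Not advertise, so Firm 1 would not mix.
So the proposed profile is not a Nash equilibrium.

No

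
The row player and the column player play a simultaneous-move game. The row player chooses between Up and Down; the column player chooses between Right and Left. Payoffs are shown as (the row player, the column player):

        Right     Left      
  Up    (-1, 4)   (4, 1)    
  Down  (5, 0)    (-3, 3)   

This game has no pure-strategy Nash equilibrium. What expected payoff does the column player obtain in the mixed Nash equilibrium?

2

The row player's mix must leave the column player indifferent between Right and Left.
  the column player's expected payoff from Right: p·4 + (1−p)·0 = 4p
  the column player's expected payoff from Left: p·1 + (1−p)·3 = -2p + 3
  4p = -2p + 3  ⇒  6p = 3  ⇒  p = 1/2.
At equilibrium the column player is indifferent across columns, so the column player's payoff equals the payoff from Right: (1/2)·4 + (1/2)·0 = 2.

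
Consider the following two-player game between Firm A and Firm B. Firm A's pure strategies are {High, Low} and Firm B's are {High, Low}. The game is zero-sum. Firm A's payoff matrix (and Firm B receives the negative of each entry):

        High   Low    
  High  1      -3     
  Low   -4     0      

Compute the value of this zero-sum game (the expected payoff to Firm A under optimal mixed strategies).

Firm A's indifference between High and Low determines Firm B's mixing probability q:
  Firm A's expected payoff from High: q·1 + (1−q)·(-3) = 4q - 3
  Firm A's expected payoff from Low: q·(-4) + (1−q)·0 = -4q
  4q - 3 = -4q  ⇒  8q = 3  ⇒  q = 3/8.
The value is Firm A's expected payoff against this mix (using High): (3/8)·1 + (5/8)·(-3) = -3/2.

v = -3/2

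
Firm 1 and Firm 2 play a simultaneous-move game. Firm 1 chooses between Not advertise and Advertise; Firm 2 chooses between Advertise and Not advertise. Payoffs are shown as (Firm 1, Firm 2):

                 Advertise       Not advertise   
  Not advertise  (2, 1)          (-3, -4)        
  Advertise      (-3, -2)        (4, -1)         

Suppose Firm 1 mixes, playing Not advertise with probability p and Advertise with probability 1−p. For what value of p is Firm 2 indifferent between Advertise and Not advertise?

p = 1/6

Firm 1's mix must leave Firm 2 indifferent between Advertise and Not advertise.
  Firm 2's payoff from Advertise: p·1 + (1−p)·(-2) = 3p - 2
  Firm 2's payoff from Not advertise: p·(-4) + (1−p)·(-1) = -3p - 1
  3p - 2 = -3p - 1  ⇒  6p = 1  ⇒  p = 1/6.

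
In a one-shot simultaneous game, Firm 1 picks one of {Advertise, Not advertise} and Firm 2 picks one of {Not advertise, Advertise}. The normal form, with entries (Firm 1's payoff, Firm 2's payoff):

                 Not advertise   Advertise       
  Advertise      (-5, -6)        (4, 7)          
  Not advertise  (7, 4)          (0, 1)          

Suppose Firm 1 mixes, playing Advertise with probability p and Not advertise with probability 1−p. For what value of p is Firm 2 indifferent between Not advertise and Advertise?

p = 3/16

In a mixed equilibrium Firm 2 is indifferent between Not advertise and Advertise; this condition fixes p.
  Firm 2's expected payoff from Not advertise: p·(-6) + (1−p)·4 = -10p + 4
  Firm 2's expected payoff from Advertise: p·7 + (1−p)·1 = 6p + 1
  -10p + 4 = 6p + 1  ⇒  -16p = -3  ⇒  p = 3/16.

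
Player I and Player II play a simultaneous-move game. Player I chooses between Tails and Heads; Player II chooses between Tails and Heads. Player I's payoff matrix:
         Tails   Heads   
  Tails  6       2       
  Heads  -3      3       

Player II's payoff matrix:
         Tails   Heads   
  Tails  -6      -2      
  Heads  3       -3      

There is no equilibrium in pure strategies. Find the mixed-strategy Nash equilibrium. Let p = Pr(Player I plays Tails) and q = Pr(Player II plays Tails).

In a mixed equilibrium Player II is indifferent between Tails and Heads; this condition fixes p.
  Player II's payoff to Tails: p·(-6) + (1−p)·3 = -9p + 3
  Player II's payoff to Heads: p·(-2) + (1−p)·(-3) = p - 3
  -9p + 3 = p - 3  ⇒  -10p = -6  ⇒  p = 3/5.
Player II's mix must leave Player I indifferent between Tails and Heads.
  Player I's expected payoff from Tails: q·6 + (1−q)·2 = 4q + 2
  Player I's expected payoff from Heads: q·(-3) + (1−q)·3 = -6q + 3
  4q + 2 = -6q + 3  ⇒  10q = 1  ⇒  q = 1/10.

p = 3/5, q = 1/10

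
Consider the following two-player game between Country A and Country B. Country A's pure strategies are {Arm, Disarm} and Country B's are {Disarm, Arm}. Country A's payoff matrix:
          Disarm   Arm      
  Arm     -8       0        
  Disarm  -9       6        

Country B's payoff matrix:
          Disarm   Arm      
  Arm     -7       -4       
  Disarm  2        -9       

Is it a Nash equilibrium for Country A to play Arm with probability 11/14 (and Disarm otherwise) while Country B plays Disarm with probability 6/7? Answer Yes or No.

Yes

Check Country B's indifference given Country A's mix p = 11/14:
  payoff from Disarm = -71/14; payoff from Arm = -71/14 — equal.
Check Country A's indifference given Country B's mix q = 6/7:
  payoff from Arm = -48/7; payoff from Disarm = -48/7 — equal.
Both players are indifferent, so neither can profitably deviate.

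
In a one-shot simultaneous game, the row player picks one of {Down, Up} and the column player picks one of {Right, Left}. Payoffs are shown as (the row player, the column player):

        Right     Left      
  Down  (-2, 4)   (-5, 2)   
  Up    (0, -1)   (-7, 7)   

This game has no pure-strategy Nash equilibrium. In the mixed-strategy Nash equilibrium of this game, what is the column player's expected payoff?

The row player's mix must leave the column player indifferent between Right and Left.
  the column player's payoff to Right: p·4 + (1−p)·(-1) = 5p - 1
  the column player's payoff to Left: p·2 + (1−p)·7 = -5p + 7
  5p - 1 = -5p + 7  ⇒  10p = 8  ⇒  p = 4/5.
At equilibrium the column player is indifferent across columns, so the column player's payoff equals the payoff from Right: (4/5)·4 + (1/5)·(-1) = 3.

3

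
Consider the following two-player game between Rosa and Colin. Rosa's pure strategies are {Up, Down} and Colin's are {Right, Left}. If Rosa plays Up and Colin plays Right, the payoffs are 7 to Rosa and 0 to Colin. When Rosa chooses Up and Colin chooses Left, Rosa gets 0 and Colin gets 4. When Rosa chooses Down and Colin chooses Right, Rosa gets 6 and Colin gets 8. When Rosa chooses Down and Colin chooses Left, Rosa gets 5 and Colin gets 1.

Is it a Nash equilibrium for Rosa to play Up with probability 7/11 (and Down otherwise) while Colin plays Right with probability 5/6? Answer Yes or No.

Yes

Check Colin's indifference given Rosa's mix p = 7/11:
  payoff from Right = 32/11; payoff from Left = 32/11 — equal.
Check Rosa's indifference given Colin's mix q = 5/6:
  payoff from Up = 35/6; payoff from Down = 35/6 — equal.
Both players are indifferent, so neither can profitably deviate.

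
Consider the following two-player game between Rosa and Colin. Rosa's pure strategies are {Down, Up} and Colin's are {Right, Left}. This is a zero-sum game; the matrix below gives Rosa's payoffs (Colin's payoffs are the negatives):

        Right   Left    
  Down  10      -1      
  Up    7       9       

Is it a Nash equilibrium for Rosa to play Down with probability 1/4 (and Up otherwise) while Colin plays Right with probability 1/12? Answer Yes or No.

Given Rosa's mix p = 1/4, Colin's payoff from Right is -31/4 but from Left is -13/2. Colin strictly prefers Left, so Colin would not mix.
So the proposed profile is not a Nash equilibrium.

No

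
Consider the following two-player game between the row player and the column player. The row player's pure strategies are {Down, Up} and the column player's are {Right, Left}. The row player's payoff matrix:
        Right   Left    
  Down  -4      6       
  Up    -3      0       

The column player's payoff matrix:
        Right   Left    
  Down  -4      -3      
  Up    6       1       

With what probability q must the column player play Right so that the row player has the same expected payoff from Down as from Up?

In a mixed equilibrium the row player is indifferent between Down and Up; this condition fixes q.
  the row player's expected payoff from Down: q·(-4) + (1−q)·6 = -10q + 6
  the row player's expected payoff from Up: q·(-3) + (1−q)·0 = -3q
  -10q + 6 = -3q  ⇒  -7q = -6  ⇒  q = 6/7.

q = 6/7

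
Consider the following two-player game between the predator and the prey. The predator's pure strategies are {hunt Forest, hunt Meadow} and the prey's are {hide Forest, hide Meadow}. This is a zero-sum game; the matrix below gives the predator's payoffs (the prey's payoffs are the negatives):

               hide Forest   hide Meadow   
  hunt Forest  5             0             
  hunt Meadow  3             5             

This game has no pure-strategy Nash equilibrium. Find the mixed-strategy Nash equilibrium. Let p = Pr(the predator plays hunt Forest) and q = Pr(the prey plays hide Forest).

For the prey to be willing to mix, the prey must be indifferent between hide Forest and hide Meadow, which pins down the predator's mix.
  the prey's payoff from hide Forest: p·(-5) + (1−p)·(-3) = -2p - 3
  the prey's payoff from hide Meadow: p·0 + (1−p)·(-5) = 5p - 5
  -2p - 3 = 5p - 5  ⇒  -7p = -2  ⇒  p = 2/7.
In a mixed equilibrium the predator is indifferent between hunt Forest and hunt Meadow; this condition fixes q.
  the predator's payoff from hunt Forest: q·5 + (1−q)·0 = 5q
  the predator's payoff from hunt Meadow: q·3 + (1−q)·5 = -2q + 5
  5q = -2q + 5  ⇒  7q = 5  ⇒  q = 5/7.

p = 2/7, q = 5/7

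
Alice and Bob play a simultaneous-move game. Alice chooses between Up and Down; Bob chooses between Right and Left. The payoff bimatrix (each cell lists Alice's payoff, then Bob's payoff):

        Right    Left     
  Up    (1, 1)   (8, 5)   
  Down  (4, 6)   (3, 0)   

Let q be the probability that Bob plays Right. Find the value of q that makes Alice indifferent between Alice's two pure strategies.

For Alice to be willing to mix, Alice must be indifferent between Up and Down, which pins down Bob's mix.
  Alice's expected payoff from Up: q·1 + (1−q)·8 = -7q + 8
  Alice's expected payoff from Down: q·4 + (1−q)·3 = q + 3
  -7q + 8 = q + 3  ⇒  -8q = -5  ⇒  q = 5/8.

q = 5/8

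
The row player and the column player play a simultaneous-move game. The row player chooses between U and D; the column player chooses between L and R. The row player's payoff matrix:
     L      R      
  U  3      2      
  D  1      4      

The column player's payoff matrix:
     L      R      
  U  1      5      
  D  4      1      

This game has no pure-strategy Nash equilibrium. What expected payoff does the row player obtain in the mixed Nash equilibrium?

The row player's indifference between U and D determines the column player's mixing probability q:
  the row player's payoff to U: q·3 + (1−q)·2 = q + 2
  the row player's payoff to D: q·1 + (1−q)·4 = -3q + 4
  q + 2 = -3q + 4  ⇒  4q = 2  ⇒  q = 1/2.
At equilibrium the row player is indifferent across rows, so the row player's payoff equals the payoff from U: (1/2)·3 + (1/2)·2 = 5/2.

5/2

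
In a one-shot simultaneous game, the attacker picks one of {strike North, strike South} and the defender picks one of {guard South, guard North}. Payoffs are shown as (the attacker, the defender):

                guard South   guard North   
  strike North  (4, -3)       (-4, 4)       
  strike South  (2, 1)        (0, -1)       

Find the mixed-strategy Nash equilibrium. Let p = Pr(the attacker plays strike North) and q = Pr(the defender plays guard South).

p = 2/9, q = 2/3

The defender's indifference between guard South and guard North determines the attacker's mixing probability p:
  the defender's payoff to guard South: p·(-3) + (1−p)·1 = -4p + 1
  the defender's payoff to guard North: p·4 + (1−p)·(-1) = 5p - 1
  -4p + 1 = 5p - 1  ⇒  -9p = -2  ⇒  p = 2/9.
For the attacker to be willing to mix, the attacker must be indifferent between strike North and strike South, which pins down the defender's mix.
  the attacker's payoff from strike North: q·4 + (1−q)·(-4) = 8q - 4
  the attacker's payoff from strike South: q·2 + (1−q)·0 = 2q
  8q - 4 = 2q  ⇒  6q = 4  ⇒  q = 2/3.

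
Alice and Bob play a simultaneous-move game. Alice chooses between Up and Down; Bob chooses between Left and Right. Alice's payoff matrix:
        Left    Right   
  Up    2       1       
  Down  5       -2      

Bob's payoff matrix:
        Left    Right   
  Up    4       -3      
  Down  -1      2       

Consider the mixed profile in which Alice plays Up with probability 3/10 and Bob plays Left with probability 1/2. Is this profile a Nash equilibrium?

Check Bob's indifference given Alice's mix p = 3/10:
  payoff from Left = 1/2; payoff from Right = 1/2 — equal.
Check Alice's indifference given Bob's mix q = 1/2:
  payoff from Up = 3/2; payoff from Down = 3/2 — equal.
Both players are indifferent, so neither can profitably deviate.

Yes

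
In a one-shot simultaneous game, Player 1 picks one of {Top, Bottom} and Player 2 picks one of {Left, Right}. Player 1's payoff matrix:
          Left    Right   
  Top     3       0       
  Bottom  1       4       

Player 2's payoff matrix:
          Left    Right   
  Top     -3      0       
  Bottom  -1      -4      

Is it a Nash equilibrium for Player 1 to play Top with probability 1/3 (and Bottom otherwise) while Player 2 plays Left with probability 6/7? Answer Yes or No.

No

Given Player 1's mix p = 1/3, Player 2's payoff from Left is -5/3 but from Right is -8/3. Player 2 strictly prefers Left, so Player 2 would not mix.
So the proposed profile is not a Nash equilibrium.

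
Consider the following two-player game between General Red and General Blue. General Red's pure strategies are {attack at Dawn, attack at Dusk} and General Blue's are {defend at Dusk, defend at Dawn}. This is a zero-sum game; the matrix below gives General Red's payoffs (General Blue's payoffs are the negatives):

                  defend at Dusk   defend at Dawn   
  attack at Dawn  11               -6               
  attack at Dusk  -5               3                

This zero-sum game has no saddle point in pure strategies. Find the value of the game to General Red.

v = 3/25

General Red's indifference between attack at Dawn and attack at Dusk determines General Blue's mixing probability q:
  General Red's expected payoff from attack at Dawn: q·11 + (1−q)·(-6) = 17q - 6
  General Red's expected payoff from attack at Dusk: q·(-5) + (1−q)·3 = -8q + 3
  17q - 6 = -8q + 3  ⇒  25q = 9  ⇒  q = 9/25.
The value is General Red's expected payoff against this mix (using attack at Dawn): (9/25)·11 + (16/25)·(-6) = 3/25.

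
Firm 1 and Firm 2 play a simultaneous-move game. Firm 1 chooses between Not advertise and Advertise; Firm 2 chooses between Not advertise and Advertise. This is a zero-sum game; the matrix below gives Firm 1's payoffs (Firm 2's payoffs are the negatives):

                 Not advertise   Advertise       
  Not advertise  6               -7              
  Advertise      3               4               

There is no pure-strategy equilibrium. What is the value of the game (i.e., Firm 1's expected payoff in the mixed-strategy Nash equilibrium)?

v = 45/14

In a mixed equilibrium Firm 1 is indifferent between Not advertise and Advertise; this condition fixes q.
  Firm 1's expected payoff from Not advertise: q·6 + (1−q)·(-7) = 13q - 7
  Firm 1's expected payoff from Advertise: q·3 + (1−q)·4 = -q + 4
  13q - 7 = -q + 4  ⇒  14q = 11  ⇒  q = 11/14.
The value is Firm 1's expected payoff against this mix (using Not advertise): (11/14)·6 + (3/14)·(-7) = 45/14.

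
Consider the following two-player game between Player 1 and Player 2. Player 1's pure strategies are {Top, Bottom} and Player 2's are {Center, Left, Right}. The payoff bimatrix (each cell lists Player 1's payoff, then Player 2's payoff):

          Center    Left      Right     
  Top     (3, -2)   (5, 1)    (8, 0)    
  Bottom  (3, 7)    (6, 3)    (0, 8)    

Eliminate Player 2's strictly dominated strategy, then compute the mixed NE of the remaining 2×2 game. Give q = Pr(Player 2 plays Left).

Player 2's strategy Center is strictly dominated by Right: 0 > -2 and 8 > 7. Eliminate Center.
Player 2's mix must leave Player 1 indifferent between Top and Bottom.
  Player 1's expected payoff from Top: q·5 + (1−q)·8 = -3q + 8
  Player 1's expected payoff from Bottom: q·6 + (1−q)·0 = 6q
  -3q + 8 = 6q  ⇒  -9q = -8  ⇒  q = 8/9.

q = 8/9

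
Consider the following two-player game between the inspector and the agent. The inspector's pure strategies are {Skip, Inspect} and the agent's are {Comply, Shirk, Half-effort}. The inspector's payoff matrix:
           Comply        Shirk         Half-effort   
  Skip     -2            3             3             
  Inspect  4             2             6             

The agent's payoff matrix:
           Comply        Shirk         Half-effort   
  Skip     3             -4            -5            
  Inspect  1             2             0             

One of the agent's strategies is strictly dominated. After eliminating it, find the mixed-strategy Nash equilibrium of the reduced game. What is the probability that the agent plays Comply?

q = 1/7

The agent's strategy Half-effort is strictly dominated by Shirk: -4 > -5 and 2 > 0. Eliminate Half-effort.
Set the inspector's expected payoff from Skip equal to that from Inspect:
  the inspector's payoff to Skip: q·(-2) + (1−q)·3 = -5q + 3
  the inspector's payoff to Inspect: q·4 + (1−q)·2 = 2q + 2
  -5q + 3 = 2q + 2  ⇒  -7q = -1  ⇒  q = 1/7.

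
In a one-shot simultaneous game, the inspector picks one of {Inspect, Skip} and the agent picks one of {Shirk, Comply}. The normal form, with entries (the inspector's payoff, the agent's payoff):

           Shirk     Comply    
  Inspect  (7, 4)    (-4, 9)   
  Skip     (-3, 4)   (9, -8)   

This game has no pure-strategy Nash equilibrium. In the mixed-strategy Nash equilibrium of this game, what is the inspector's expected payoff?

The agent's mix must leave the inspector indifferent between Inspect and Skip.
  the inspector's expected payoff from Inspect: q·7 + (1−q)·(-4) = 11q - 4
  the inspector's expected payoff from Skip: q·(-3) + (1−q)·9 = -12q + 9
  11q - 4 = -12q + 9  ⇒  23q = 13  ⇒  q = 13/23.
At equilibrium the inspector is indifferent across rows, so the inspector's payoff equals the payoff from Inspect: (13/23)·7 + (10/23)·(-4) = 51/23.

51/23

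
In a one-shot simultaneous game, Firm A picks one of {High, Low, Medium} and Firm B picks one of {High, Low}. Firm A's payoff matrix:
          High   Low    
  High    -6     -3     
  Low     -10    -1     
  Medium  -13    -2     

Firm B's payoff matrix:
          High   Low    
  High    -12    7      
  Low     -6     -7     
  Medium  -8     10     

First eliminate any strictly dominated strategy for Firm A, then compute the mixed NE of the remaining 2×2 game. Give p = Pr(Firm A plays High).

Firm A's strategy Medium is strictly dominated by Low: -10 > -13 and -1 > -2. Eliminate Medium.
In a mixed equilibrium Firm B is indifferent between High and Low; this condition fixes p.
  Firm B's expected payoff from High: p·(-12) + (1−p)·(-6) = -6p - 6
  Firm B's expected payoff from Low: p·7 + (1−p)·(-7) = 14p - 7
  -6p - 6 = 14p - 7  ⇒  -20p = -1  ⇒  p = 1/20.

p = 1/20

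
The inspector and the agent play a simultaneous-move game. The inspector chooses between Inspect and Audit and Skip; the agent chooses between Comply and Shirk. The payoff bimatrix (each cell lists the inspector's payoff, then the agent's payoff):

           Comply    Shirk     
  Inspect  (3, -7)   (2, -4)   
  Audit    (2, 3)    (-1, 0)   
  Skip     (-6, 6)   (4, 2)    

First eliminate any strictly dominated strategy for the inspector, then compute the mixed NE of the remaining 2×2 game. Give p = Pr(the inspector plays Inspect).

The inspector's strategy Audit is strictly dominated by Inspect: 3 > 2 and 2 > -1. Eliminate Audit.
The agent's indifference between Comply and Shirk determines the inspector's mixing probability p:
  the agent's payoff to Comply: p·(-7) + (1−p)·6 = -13p + 6
  the agent's payoff to Shirk: p·(-4) + (1−p)·2 = -6p + 2
  -13p + 6 = -6p + 2  ⇒  -7p = -4  ⇒  p = 4/7.

p = 4/7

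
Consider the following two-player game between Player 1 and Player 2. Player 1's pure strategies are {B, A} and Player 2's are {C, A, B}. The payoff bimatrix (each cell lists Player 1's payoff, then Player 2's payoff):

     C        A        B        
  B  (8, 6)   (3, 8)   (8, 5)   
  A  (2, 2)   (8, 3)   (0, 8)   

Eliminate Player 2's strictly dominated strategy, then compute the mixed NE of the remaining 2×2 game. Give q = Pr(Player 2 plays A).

Player 2's strategy C is strictly dominated by A: 8 > 6 and 3 > 2. Eliminate C.
For Player 1 to be willing to mix, Player 1 must be indifferent between B and A, which pins down Player 2's mix.
  Player 1's payoff to B: q·3 + (1−q)·8 = -5q + 8
  Player 1's payoff to A: q·8 + (1−q)·0 = 8q
  -5q + 8 = 8q  ⇒  -13q = -8  ⇒  q = 8/13.

q = 8/13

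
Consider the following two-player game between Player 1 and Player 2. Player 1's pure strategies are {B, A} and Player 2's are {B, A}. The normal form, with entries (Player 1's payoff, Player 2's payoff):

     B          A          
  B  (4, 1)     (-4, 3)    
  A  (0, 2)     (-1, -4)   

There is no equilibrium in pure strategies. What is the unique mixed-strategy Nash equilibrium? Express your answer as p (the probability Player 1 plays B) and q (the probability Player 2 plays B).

Player 1's mix must leave Player 2 indifferent between B and A.
  Player 2's payoff to B: p·1 + (1−p)·2 = -p + 2
  Player 2's payoff to A: p·3 + (1−p)·(-4) = 7p - 4
  -p + 2 = 7p - 4  ⇒  -8p = -6  ⇒  p = 3/4.
In a mixed equilibrium Player 1 is indifferent between B and A; this condition fixes q.
  Player 1's expected payoff from B: q·4 + (1−q)·(-4) = 8q - 4
  Player 1's expected payoff from A: q·0 + (1−q)·(-1) = q - 1
  8q - 4 = q - 1  ⇒  7q = 3  ⇒  q = 3/7.

p = 3/4, q = 3/7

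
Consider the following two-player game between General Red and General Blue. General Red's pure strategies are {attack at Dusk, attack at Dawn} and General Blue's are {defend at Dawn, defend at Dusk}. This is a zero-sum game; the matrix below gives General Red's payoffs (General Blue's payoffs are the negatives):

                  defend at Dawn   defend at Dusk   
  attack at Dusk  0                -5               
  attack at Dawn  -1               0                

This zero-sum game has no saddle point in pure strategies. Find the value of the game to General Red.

In a mixed equilibrium General Red is indifferent between attack at Dusk and attack at Dawn; this condition fixes q.
  General Red's expected payoff from attack at Dusk: q·0 + (1−q)·(-5) = 5q - 5
  General Red's expected payoff from attack at Dawn: q·(-1) + (1−q)·0 = -q
  5q - 5 = -q  ⇒  6q = 5  ⇒  q = 5/6.
The value is General Red's expected payoff against this mix (using attack at Dusk): (5/6)·0 + (1/6)·(-5) = -5/6.

v = -5/6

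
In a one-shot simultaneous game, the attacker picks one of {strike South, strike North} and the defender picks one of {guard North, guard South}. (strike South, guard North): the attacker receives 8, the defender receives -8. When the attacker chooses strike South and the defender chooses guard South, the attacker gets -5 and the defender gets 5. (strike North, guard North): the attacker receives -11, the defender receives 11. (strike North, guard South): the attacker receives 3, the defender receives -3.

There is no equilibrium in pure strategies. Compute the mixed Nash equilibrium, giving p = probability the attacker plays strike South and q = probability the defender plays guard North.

The defender's indifference between guard North and guard South determines the attacker's mixing probability p:
  the defender's expected payoff from guard North: p·(-8) + (1−p)·11 = -19p + 11
  the defender's expected payoff from guard South: p·5 + (1−p)·(-3) = 8p - 3
  -19p + 11 = 8p - 3  ⇒  -27p = -14  ⇒  p = 14/27.
The defender's mix must leave the attacker indifferent between strike South and strike North.
  the attacker's expected payoff from strike South: q·8 + (1−q)·(-5) = 13q - 5
  the attacker's expected payoff from strike North: q·(-11) + (1−q)·3 = -14q + 3
  13q - 5 = -14q + 3  ⇒  27q = 8  ⇒  q = 8/27.

p = 14/27, q = 8/27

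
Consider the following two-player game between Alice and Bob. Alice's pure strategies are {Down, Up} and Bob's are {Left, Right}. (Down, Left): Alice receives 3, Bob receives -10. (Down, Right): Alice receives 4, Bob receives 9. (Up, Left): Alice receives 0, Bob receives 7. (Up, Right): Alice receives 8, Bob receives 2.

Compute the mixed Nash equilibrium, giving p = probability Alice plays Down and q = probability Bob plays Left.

Alice's mix must leave Bob indifferent between Left and Right.
  Bob's expected payoff from Left: p·(-10) + (1−p)·7 = -17p + 7
  Bob's expected payoff from Right: p·9 + (1−p)·2 = 7p + 2
  -17p + 7 = 7p + 2  ⇒  -24p = -5  ⇒  p = 5/24.
For Alice to be willing to mix, Alice must be indifferent between Down and Up, which pins down Bob's mix.
  Alice's payoff from Down: q·3 + (1−q)·4 = -q + 4
  Alice's payoff from Up: q·0 + (1−q)·8 = -8q + 8
  -q + 4 = -8q + 8  ⇒  7q = 4  ⇒  q = 4/7.

p = 5/24, q = 4/7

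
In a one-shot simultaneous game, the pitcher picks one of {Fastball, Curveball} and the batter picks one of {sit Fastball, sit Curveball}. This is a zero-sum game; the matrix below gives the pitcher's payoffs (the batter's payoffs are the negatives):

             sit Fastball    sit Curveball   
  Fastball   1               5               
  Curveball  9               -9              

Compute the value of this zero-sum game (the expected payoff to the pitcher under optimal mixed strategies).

Set the pitcher's expected payoff from Fastball equal to that from Curveball:
  the pitcher's payoff to Fastball: q·1 + (1−q)·5 = -4q + 5
  the pitcher's payoff to Curveball: q·9 + (1−q)·(-9) = 18q - 9
  -4q + 5 = 18q - 9  ⇒  -22q = -14  ⇒  q = 7/11.
The value is the pitcher's expected payoff against this mix (using Fastball): (7/11)·1 + (4/11)·5 = 27/11.

v = 27/11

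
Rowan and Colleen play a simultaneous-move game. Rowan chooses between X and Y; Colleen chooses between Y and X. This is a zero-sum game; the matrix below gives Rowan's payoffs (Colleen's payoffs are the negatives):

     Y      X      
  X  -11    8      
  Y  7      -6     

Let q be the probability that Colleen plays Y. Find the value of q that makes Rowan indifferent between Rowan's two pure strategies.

q = 7/16

For Rowan to be willing to mix, Rowan must be indifferent between X and Y, which pins down Colleen's mix.
  Rowan's expected payoff from X: q·(-11) + (1−q)·8 = -19q + 8
  Rowan's expected payoff from Y: q·7 + (1−q)·(-6) = 13q - 6
  -19q + 8 = 13q - 6  ⇒  -32q = -14  ⇒  q = 7/16.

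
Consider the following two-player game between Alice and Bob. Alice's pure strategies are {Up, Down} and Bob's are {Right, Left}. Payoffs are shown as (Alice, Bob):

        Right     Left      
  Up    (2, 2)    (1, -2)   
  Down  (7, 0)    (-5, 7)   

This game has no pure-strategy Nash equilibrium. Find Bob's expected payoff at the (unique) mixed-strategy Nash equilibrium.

Alice's mix must leave Bob indifferent between Right and Left.
  Bob's expected payoff from Right: p·2 + (1−p)·0 = 2p
  Bob's expected payoff from Left: p·(-2) + (1−p)·7 = -9p + 7
  2p = -9p + 7  ⇒  11p = 7  ⇒  p = 7/11.
At equilibrium Bob is indifferent across columns, so Bob's payoff equals the payoff from Right: (7/11)·2 + (4/11)·0 = 14/11.

14/11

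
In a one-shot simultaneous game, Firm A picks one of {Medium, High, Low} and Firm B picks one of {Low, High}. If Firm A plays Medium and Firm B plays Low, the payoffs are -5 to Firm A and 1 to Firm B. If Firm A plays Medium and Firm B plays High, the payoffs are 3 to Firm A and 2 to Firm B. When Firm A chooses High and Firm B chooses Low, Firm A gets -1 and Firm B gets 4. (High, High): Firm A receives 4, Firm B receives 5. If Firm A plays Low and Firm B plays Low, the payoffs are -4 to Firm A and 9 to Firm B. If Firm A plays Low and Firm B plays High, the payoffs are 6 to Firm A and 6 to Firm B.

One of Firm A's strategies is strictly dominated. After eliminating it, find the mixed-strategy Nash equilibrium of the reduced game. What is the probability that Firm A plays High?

p = 3/4

Firm A's strategy Medium is strictly dominated by Low: -4 > -5 and 6 > 3. Eliminate Medium.
Firm A's mix must leave Firm B indifferent between Low and High.
  Firm B's payoff from Low: p·4 + (1−p)·9 = -5p + 9
  Firm B's payoff from High: p·5 + (1−p)·6 = -p + 6
  -5p + 9 = -p + 6  ⇒  -4p = -3  ⇒  p = 3/4.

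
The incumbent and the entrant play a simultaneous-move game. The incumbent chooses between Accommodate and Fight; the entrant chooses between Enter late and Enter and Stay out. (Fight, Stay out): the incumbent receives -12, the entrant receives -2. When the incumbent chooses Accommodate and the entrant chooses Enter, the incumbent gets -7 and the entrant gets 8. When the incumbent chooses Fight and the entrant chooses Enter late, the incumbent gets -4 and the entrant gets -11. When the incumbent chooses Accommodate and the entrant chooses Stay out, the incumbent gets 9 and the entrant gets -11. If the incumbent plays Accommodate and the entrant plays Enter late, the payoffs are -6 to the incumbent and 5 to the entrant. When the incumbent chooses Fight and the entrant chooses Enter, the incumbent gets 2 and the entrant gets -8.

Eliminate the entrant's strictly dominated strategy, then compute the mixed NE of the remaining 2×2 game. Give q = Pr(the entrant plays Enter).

q = 7/10

The entrant's strategy Enter late is strictly dominated by Enter: 8 > 5 and -8 > -11. Eliminate Enter late.
Set the incumbent's expected payoff from Accommodate equal to that from Fight:
  the incumbent's expected payoff from Accommodate: q·(-7) + (1−q)·9 = -16q + 9
  the incumbent's expected payoff from Fight: q·2 + (1−q)·(-12) = 14q - 12
  -16q + 9 = 14q - 12  ⇒  -30q = -21  ⇒  q = 7/10.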